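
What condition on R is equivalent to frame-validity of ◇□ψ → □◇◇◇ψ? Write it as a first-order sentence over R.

This is a Sahlqvist (Geach-type) schema ◇^1□^1ψ → □^1◇^3ψ.
First-order correspondent: ∀x ∀y ∀z ((xRy ∧ xRz) → ∃w (yRw ∧ zR³w)).

∀x ∀y ∀z ((xRy ∧ xRz) → ∃w (yRw ∧ zR³w))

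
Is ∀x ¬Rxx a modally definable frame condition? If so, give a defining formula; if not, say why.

Not modally definable

Modal frame validity is preserved under surjective bounded morphisms.
The 3-cycle (worlds s,t,u with s→t→u→s) is irreflexive, and the map sending every world to a single reflexive point • is a surjective bounded morphism (forth: every edge maps to (•,•); back: every world has a successor). So any modal formula valid on the 3-cycle is also valid on the reflexive point, which is not irreflexive.
So no modal formula (or set of formulas) defines exactly the irreflexive frames.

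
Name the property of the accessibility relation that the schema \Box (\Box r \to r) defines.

shift-reflexivity: \forall x \forall y (Rxy \to Ryy)

Suppose □(□r→r) is valid. Take Rxy and set V(r)={w : Ryw}. Then at y, □r holds; since □(□r→r) at x, □r→r at y, so r at y, i.e. Ryy.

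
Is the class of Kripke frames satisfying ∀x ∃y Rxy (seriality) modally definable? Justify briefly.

Definable; □q → ◇q defines it

The condition is seriality. A defining modal formula is □q → ◇q.
Suppose □q→◇q is valid. At any x set V(q)=W. Then □q at x, so ◇q at x, so x has a successor.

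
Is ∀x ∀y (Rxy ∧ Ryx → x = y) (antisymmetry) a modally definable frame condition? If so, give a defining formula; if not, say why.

Not definable by any modal formula

Modal frame validity is preserved under surjective bounded morphisms.
The 6-cycle (worlds 0,1,2,3,4,5 with 0→1→2→3→4→5→0) is antisymmetric. Sending even-indexed worlds to s and odd-indexed worlds to t is a surjective bounded morphism onto the two-world frame with s↔t, which is not antisymmetric.
So no modal formula (or set of formulas) defines exactly the antisymmetric frames.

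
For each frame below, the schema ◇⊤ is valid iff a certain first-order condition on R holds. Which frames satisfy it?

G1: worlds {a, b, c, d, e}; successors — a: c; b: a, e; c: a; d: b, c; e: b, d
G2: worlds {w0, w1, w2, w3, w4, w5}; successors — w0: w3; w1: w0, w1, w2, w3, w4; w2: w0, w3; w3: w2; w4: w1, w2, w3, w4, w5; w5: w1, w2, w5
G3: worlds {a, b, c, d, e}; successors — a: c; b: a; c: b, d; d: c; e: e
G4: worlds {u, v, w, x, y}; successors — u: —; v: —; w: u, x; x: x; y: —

This is the axiom for seriality; its first-order frame correspondent is ∀x ∃y Rxy.
G1: ✓.
G2: ✓.
G3: ✓.
G4: fails — world u has no successor.
Valid on: G1, G2, G3.

G1, G2, G3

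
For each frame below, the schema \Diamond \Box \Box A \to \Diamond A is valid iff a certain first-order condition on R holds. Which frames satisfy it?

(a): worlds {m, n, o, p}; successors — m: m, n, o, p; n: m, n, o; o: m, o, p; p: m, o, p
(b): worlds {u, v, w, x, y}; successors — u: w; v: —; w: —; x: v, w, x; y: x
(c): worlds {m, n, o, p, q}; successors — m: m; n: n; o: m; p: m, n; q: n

(a), (c)

This is the axiom for a generalized confluence (Geach) condition; its first-order frame correspondent is \forall x \forall y (xRy \to \exists w (y R^2 w \wedge xRw)).
(a): condition met.
(b): fails — uRw but no t with wR²t and uRt.
(c): condition met.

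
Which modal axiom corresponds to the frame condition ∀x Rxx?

□q → q

A defining formula is □q → q (the T axiom).
Suppose □q→q is valid. At any x set V(q)={w : Rxw}. Then □q holds at x, so q holds at x, i.e. Rxx.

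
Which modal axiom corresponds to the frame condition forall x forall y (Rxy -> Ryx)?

This is symmetry; the standard corresponding axiom is B: q → □◇q.
Suppose q→□◇q is valid. Take Rxy and set V(q)={x}. Then q at x, so □◇q at x, so ◇q at y, so some z with Ryz has q; z=x, i.e. Ryx.

q → □◇q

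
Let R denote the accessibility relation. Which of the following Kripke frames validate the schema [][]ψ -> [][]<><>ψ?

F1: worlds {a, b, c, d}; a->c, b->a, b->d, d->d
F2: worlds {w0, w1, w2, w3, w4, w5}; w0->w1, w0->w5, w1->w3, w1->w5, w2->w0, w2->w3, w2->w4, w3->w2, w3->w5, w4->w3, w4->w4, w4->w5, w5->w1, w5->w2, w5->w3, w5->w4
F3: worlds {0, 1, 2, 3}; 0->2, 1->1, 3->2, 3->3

F2

This is the axiom for a generalized confluence (Geach) condition; its first-order frame correspondent is forall x forall z (x R^2 z -> exists w (x R^2 w & z R^2 w)).
F1: fails — bR²c but no w with bR²w and cR²w.
F2: ✓.
F3: fails — 3R²2 but no w with 3R²w and 2R²w.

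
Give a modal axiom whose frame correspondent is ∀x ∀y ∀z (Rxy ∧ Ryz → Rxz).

□q → □□q

This is transitivity; the standard corresponding axiom is 4: □q → □□q.
Suppose □q→□□q is valid. Take Rxy, Ryz and set V(q)={w : Rxw}. Then □q at x, so □□q at x, so □q at y, so q at z, i.e. Rxz.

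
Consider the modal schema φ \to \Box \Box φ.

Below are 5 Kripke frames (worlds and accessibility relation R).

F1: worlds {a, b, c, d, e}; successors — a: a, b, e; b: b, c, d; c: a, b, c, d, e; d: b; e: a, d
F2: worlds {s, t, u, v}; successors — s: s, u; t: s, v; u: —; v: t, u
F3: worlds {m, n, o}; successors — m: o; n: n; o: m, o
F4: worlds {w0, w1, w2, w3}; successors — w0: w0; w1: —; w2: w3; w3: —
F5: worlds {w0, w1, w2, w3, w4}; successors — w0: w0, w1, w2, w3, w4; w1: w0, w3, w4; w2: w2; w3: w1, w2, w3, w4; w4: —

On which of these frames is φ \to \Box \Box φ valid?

Frame correspondent (Sahlqvist): \forall x \forall z (x R^2 z \to \exists w (x = w \wedge z = w)) — i.e. a generalized confluence (Geach) condition.
F1: fails — aR²b but a ≠ b.
F2: fails — sR²u but s ≠ u.
F3: fails — mR²o but m ≠ o.
F4: satisfies the condition.
F5: fails — w0R²w1 but w0 ≠ w1.
Valid on: F4.

F4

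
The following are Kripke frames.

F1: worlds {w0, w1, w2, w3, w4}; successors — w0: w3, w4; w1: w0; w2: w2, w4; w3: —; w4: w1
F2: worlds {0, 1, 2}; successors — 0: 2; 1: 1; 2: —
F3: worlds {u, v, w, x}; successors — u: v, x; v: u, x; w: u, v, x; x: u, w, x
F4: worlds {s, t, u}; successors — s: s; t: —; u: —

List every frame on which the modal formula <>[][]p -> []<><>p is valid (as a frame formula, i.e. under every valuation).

F3, F4

The schema corresponds to a generalized confluence (Geach) condition: forall x forall y forall z ((xRy & xRz) -> exists w (y R^2 w & z R^2 w)).
F1: fails — w0Rw3, w0Rw3 but no w with w3R²w and w3R²w.
F2: fails — 0R2, 0R2 but no w with 2R²w and 2R²w.
F3: ✓.
F4: ✓.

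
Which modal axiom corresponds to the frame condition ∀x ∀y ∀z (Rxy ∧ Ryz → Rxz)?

A defining formula is □ψ → □□ψ (the 4 axiom).
Suppose □ψ→□□ψ is valid. Take Rxy, Ryz and set V(ψ)={w : Rxw}. Then □ψ at x, so □□ψ at x, so □ψ at y, so ψ at z, i.e. Rxz.

□ψ → □□ψ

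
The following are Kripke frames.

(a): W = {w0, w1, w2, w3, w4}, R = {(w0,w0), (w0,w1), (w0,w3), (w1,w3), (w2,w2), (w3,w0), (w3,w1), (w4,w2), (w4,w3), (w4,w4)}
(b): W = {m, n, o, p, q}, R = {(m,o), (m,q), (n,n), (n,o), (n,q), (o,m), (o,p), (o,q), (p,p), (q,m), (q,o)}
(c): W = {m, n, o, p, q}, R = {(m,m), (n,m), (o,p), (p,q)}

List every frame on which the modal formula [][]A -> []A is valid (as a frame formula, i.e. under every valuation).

(b)

The schema corresponds to density: forall x forall y (Rxy -> exists z (Rxz & Rzy)).
(a): fails — Rw1w3 but no z with Rw1z and Rzw3.
(b): holds.
(c): fails — Rop but no z with Roz and Rzp.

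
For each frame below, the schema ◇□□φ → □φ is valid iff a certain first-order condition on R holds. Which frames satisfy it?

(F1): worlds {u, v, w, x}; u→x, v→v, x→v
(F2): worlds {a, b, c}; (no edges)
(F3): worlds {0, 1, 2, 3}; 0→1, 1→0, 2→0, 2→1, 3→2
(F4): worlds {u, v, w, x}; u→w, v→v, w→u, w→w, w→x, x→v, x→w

The schema corresponds to a generalized confluence (Geach) condition: ∀x ∀y ∀z ((xRy ∧ xRz) → ∃w (yR²w ∧ z = w)).
(F1): fails — uRx, uRx but no t with xR²t and x=t.
(F2): ✓.
(F3): fails — 2R0, 2R1 but no w with 0R²w and 1=w.
(F4): fails — xRv, xRw but no t with vR²t and w=t.

(F2)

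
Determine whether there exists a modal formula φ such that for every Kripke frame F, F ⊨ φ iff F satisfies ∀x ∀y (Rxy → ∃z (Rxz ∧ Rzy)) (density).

Yes: it is density, defined by the C4 schema □□r → □r.

Yes, by □□r → □r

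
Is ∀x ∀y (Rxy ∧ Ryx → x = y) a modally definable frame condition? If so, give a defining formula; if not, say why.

No — not modally definable

Modal frame validity is preserved under surjective bounded morphisms.
The 4-cycle (worlds a,b,c,d with a→b→c→d→a) is antisymmetric. Sending even-indexed worlds to a and odd-indexed worlds to b is a surjective bounded morphism onto the two-world frame with a↔b, which is not antisymmetric.
So the class is not modally definable.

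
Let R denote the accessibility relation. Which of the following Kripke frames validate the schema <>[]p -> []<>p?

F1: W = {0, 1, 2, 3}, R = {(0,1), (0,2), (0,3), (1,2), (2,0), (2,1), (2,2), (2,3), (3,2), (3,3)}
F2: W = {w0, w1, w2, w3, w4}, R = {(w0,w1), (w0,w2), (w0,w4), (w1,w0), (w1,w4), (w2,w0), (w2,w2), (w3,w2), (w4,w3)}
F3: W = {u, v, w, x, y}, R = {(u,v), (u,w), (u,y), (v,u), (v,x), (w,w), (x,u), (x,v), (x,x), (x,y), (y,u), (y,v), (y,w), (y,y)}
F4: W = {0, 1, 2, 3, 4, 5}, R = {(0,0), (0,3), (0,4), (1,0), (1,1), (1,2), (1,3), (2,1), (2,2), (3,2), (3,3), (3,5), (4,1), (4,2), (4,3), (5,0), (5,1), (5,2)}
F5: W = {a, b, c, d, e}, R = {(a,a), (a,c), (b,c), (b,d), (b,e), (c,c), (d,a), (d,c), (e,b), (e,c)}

The schema corresponds to convergence: forall x forall y forall z (Rxy & Rxz -> exists w (Ryw & Rzw)).
F1: condition met.
F2: fails — Rw0w4 and Rw0w1 but w4 and w1 have no common successor.
F3: fails — Ruv and Ruw but v and w have no common successor.
F4: fails — R10 and R12 but 0 and 2 have no common successor.
F5: condition met.

F1, F5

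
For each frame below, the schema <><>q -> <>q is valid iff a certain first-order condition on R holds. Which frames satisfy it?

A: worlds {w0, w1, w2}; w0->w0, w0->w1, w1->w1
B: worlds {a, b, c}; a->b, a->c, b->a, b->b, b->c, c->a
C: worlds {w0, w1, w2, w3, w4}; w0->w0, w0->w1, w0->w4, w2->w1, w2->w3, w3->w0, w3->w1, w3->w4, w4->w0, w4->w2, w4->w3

A

The schema corresponds to transitivity: forall x forall y forall z (Rxy & Ryz -> Rxz).
A: holds.
B: fails — Rab and Rba but not Raa.
C: fails — Rw0w4 and Rw4w2 but not Rw0w2.
Valid on: A.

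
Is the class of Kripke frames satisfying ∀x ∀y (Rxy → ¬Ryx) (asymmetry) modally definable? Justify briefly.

If a class were modally definable it would be closed under surjective bounded morphisms (Goldblatt–Thomason).
The 4-cycle (worlds s,t,u,v with s→t→u→v→s) is asymmetric. Mapping every world to a single reflexive point • is a surjective bounded morphism, and the reflexive point is not asymmetric (R•• but asymmetry requires ¬R••).
Hence asymmetry is not modally definable.

Not definable by any modal formula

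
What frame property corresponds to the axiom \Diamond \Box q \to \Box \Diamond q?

convergence

Suppose ◇□q→□◇q is valid. Take Rxy, Rxz and set V(q)={w : Ryw}. Then □q at y so ◇□q at x, so □◇q at x, so ◇q at z, giving w with Rzw and Ryw.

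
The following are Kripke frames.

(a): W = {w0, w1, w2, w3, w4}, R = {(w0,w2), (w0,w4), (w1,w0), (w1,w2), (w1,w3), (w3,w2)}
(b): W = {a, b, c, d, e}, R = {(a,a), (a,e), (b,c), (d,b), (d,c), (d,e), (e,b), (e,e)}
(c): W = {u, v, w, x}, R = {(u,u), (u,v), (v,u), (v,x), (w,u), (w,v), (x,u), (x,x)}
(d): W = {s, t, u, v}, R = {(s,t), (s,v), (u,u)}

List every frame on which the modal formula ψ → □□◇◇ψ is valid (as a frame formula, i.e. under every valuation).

This is the axiom for a generalized confluence (Geach) condition; its first-order frame correspondent is ∀x ∀z (xR²z → ∃w (x = w ∧ zR²w)).
(a): fails — w1R²w2 but no w with w1=w and w2R²w.
(b): fails — aR²b but no w with a=w and bR²w.
(c): fails — wR²u but no t with w=t and uR²t.
(d): condition met.
Valid on: (d).

(d)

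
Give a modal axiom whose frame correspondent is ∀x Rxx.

This is reflexivity; the standard corresponding axiom is T: □s → s.
Suppose □s→s is valid. At any x set V(s)={w : Rxw}. Then □s holds at x, so s holds at x, i.e. Rxx.

□s → s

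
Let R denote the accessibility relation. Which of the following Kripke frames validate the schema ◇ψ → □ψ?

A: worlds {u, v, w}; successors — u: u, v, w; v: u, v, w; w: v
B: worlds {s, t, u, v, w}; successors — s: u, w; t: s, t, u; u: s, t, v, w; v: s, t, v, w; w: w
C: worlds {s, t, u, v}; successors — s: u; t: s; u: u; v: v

C

Frame correspondent (Sahlqvist): ∀x ∀y ∀z (Rxy ∧ Rxz → y = z) — i.e. partial functionality.
A: fails — u sees both u and v.
B: fails — s sees both u and w.
C: holds.
Valid on: C.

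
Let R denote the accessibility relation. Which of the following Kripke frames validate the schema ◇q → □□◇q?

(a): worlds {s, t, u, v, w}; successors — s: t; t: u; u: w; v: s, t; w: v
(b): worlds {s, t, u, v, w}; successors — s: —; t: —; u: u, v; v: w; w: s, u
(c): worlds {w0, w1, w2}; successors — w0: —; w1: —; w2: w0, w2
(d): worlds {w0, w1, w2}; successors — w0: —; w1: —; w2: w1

Frame correspondent (Sahlqvist): ∀x ∀y ∀z ((xRy ∧ xR²z) → ∃w (y = w ∧ zRw)) — i.e. a generalized confluence (Geach) condition.
(a): fails — sRt, sR²u but no w* with t=w* and uRw*.
(b): fails — uRu, uR²v but no w* with u=w* and vRw*.
(c): fails — w2Rw0, w2R²w0 but no w with w0=w and w0Rw.
(d): condition met.
Valid on: (d).

(d)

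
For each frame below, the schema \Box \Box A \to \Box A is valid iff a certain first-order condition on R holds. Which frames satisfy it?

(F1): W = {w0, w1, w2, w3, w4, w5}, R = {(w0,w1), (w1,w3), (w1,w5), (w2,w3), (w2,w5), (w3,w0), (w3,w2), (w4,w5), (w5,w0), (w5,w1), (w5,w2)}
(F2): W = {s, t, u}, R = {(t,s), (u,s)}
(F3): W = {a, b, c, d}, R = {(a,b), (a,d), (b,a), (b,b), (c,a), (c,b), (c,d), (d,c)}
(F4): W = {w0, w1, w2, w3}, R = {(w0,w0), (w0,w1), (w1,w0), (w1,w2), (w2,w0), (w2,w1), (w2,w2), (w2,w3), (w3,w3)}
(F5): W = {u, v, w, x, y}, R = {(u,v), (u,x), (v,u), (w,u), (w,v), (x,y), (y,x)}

(F4)

Frame correspondent (Sahlqvist): \forall x \forall y (Rxy \to \exists z (Rxz \wedge Rzy)) — i.e. density.
(F1): fails — Rw1w5 but no z with Rw1z and Rzw5.
(F2): fails — Rus but no z with Ruz and Rzs.
(F3): fails — Rdc but no z with Rdz and Rzc.
(F4): holds.
(F5): fails — Ruv but no z with Ruz and Rzv.
Valid on: (F4).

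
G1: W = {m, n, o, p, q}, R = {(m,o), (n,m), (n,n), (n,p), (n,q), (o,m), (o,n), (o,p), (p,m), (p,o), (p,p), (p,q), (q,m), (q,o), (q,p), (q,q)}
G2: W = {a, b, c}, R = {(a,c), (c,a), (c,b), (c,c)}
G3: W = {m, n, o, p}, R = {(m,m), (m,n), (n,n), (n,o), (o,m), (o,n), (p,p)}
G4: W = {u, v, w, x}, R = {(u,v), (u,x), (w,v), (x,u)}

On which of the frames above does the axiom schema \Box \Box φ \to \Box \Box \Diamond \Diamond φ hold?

G1, G3

Frame correspondent (Sahlqvist): \forall x \forall z (x R^2 z \to \exists w (x R^2 w \wedge z R^2 w)) — i.e. a generalized confluence (Geach) condition.
G1: holds.
G2: fails — aR²b but no w with aR²w and bR²w.
G3: holds.
G4: fails — xR²v but no t with xR²t and vR²t.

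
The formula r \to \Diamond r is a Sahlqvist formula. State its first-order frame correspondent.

reflexivity: \forall x Rxx

Equivalently (dual form): □r → r.
Suppose □r→r is valid. At any x set V(r)={w : Rxw}. Then □r holds at x, so r holds at x, i.e. Rxx.
Conversely, any frame satisfying \forall x Rxx validates the schema.
Frame condition: \forall x Rxx.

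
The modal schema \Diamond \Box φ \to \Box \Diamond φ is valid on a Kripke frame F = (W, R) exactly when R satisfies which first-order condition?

Suppose ◇□φ→□◇φ is valid. Take Rxy, Rxz and set V(φ)={w : Ryw}. Then □φ at y so ◇□φ at x, so □◇φ at x, so ◇φ at z, giving w with Rzw and Ryw.

Convergence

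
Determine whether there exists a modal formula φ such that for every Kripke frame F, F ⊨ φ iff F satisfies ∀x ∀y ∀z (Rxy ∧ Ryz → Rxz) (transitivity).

Definable; □r → □□r defines it

This is a Sahlqvist condition; the 4 axiom □r → □□r defines it.
Suppose □r→□□r is valid. Take Rxy, Ryz and set V(r)={w : Rxw}. Then □r at x, so □□r at x, so □r at y, so r at z, i.e. Rxz.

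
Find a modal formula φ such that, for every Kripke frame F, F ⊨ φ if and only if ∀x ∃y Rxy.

□q → ◇q

The condition is seriality. The D schema □q → ◇q defines it.
Suppose □q→◇q is valid. At any x set V(q)=W. Then □q at x, so ◇q at x, so x has a successor.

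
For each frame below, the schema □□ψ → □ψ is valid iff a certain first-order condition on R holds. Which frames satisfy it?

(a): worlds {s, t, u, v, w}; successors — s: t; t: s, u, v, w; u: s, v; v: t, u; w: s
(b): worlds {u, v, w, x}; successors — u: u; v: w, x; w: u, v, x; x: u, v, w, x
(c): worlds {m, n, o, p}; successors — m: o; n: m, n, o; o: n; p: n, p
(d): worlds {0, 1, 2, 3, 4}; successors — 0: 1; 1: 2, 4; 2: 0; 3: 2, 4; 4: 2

Frame correspondent (Sahlqvist): ∀x ∀y (Rxy → ∃z (Rxz ∧ Rzy)) — i.e. density.
(a): fails — Ruv but no z with Ruz and Rzv.
(b): holds.
(c): fails — Rmo but no z with Rmz and Rzo.
(d): fails — R34 but no z with R3z and Rz4.
Valid on: (b).

(b)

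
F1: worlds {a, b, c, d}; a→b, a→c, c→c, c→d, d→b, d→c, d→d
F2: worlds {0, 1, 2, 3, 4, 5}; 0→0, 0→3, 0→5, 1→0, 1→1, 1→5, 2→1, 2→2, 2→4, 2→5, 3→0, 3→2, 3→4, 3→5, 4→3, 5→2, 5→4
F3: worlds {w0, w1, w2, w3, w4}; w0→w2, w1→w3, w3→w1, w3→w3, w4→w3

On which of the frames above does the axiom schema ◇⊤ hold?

The schema corresponds to seriality: ∀x ∃y Rxy.
F1: fails — world b has no successor.
F2: ✓.
F3: fails — world w2 has no successor.

F2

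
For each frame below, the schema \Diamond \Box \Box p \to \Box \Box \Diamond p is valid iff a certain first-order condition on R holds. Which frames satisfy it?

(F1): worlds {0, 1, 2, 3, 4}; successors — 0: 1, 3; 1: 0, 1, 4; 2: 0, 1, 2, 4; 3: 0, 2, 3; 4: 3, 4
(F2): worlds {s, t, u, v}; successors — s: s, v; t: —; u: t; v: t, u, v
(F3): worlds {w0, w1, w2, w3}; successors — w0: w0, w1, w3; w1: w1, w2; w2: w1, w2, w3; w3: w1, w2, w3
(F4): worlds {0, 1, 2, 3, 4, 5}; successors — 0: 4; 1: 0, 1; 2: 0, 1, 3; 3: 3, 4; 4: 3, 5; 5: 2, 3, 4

(F1), (F3)

The schema corresponds to a generalized confluence (Geach) condition: \forall x \forall y \forall z ((xRy \wedge x R^2 z) \to \exists w (y R^2 w \wedge zRw)).
(F1): condition met.
(F2): fails — sRs, sR²t but no w with sR²w and tRw.
(F3): condition met.
(F4): fails — 1R0, 1R²0 but no w with 0R²w and 0Rw.
Valid on: (F1), (F3).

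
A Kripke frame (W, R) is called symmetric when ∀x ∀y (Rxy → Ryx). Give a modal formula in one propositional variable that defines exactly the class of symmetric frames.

r → □◇r

The condition is symmetry. The B schema r → □◇r defines it.
Suppose r→□◇r is valid. Take Rxy and set V(r)={x}. Then r at x, so □◇r at x, so ◇r at y, so some z with Ryz has r; z=x, i.e. Ryx.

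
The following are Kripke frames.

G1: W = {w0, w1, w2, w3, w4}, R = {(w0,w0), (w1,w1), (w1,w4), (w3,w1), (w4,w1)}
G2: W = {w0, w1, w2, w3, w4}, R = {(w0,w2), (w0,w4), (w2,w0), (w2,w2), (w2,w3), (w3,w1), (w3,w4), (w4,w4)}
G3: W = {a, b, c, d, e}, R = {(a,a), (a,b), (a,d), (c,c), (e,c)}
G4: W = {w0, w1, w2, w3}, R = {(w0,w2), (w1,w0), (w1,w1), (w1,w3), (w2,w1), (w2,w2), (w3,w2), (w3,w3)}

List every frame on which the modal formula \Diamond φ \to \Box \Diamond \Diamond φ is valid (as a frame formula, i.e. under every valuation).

Frame correspondent (Sahlqvist): \forall x \forall y \forall z ((xRy \wedge xRz) \to \exists w (y = w \wedge z R^2 w)) — i.e. a generalized confluence (Geach) condition.
G1: ✓.
G2: fails — w0Rw2, w0Rw4 but no w with w2=w and w4R²w.
G3: fails — aRa, aRb but no w with a=w and bR²w.
G4: fails — w1Rw0, w1Rw0 but no w with w0=w and w0R²w.
Valid on: G1.

G1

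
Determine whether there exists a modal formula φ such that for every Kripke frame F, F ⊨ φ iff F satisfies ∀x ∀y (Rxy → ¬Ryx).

No — not modally definable

If a class were modally definable it would be closed under surjective bounded morphisms (Goldblatt–Thomason).
The 5-cycle (worlds a,b,c,d,e with a→b→c→d→e→a) is asymmetric. Mapping every world to a single reflexive point • is a surjective bounded morphism, and the reflexive point is not asymmetric (R•• but asymmetry requires ¬R••).
Hence asymmetry is not modally definable.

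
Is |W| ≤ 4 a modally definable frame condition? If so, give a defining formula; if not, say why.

Any modally definable frame class is closed under disjoint unions.
Any modal formula valid on each of 5 disjoint one-world frames is valid on their disjoint union (validity is preserved under disjoint unions). Each one-world frame has |W|=1≤4, but the union has |W|=5.
So the class is not modally definable.

No — not modally definable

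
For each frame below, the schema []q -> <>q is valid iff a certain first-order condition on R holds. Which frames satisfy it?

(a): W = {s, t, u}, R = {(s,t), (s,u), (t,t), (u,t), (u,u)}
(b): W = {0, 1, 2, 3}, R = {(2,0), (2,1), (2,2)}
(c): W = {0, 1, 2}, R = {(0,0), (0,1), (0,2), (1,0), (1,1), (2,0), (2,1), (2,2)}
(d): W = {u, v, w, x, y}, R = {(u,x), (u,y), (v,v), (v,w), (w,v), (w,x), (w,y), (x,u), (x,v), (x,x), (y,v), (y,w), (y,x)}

This is the axiom for seriality; its first-order frame correspondent is forall x exists y Rxy.
(a): condition met.
(b): fails — world 0 has no successor.
(c): condition met.
(d): condition met.
Valid on: (a), (c), (d).

(a), (c), (d)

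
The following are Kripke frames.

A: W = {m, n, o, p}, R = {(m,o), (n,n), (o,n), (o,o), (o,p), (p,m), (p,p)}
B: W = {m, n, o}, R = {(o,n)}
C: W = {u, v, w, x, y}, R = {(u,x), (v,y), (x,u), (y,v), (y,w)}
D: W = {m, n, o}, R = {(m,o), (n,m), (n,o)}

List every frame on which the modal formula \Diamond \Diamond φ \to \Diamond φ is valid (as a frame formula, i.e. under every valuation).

Frame correspondent (Sahlqvist): \forall x \forall y \forall z (Rxy \wedge Ryz \to Rxz) — i.e. transitivity.
A: fails — Rop and Rpm but not Rom.
B: holds.
C: fails — Rxu and Rux but not Rxx.
D: holds.
Valid on: B, D.

B, D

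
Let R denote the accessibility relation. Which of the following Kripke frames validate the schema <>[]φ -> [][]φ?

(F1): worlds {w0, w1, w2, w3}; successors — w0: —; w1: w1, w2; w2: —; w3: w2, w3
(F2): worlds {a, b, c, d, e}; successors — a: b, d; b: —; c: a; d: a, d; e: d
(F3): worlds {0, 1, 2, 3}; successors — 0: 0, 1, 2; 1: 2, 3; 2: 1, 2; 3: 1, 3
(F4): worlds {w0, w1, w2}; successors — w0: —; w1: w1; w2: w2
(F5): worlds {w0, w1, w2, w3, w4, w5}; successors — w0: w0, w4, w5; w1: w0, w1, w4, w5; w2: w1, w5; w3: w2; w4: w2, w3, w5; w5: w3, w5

(F4)

The schema corresponds to a generalized confluence (Geach) condition: forall x forall y forall z ((xRy & x R^2 z) -> exists w (yRw & z = w)).
(F1): fails — w1Rw2, w1R²w1 but no w with w2Rw and w1=w.
(F2): fails — aRb, aR²a but no w with bRw and a=w.
(F3): fails — 0R0, 0R²3 but no w with 0Rw and 3=w.
(F4): ✓.
(F5): fails — w0Rw0, w0R²w2 but no w with w0Rw and w2=w.
Valid on: (F4).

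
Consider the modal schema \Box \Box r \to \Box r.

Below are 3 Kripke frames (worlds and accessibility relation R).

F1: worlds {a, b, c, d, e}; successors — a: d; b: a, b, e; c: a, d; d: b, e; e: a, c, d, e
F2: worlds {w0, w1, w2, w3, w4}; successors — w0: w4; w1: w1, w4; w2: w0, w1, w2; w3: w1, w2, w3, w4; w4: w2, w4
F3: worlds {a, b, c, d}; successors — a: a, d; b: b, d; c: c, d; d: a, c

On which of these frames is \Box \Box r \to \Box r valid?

F2, F3

The schema corresponds to density: \forall x \forall y (Rxy \to \exists z (Rxz \wedge Rzy)).
F1: fails — Rca but no z with Rcz and Rza.
F2: holds.
F3: holds.
Valid on: F2, F3.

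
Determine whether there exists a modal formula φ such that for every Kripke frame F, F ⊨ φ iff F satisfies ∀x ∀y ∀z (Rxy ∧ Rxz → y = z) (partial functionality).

Yes: it is partial functionality, defined by the CD schema ◇r → □r.

Yes — defined by ◇r → □r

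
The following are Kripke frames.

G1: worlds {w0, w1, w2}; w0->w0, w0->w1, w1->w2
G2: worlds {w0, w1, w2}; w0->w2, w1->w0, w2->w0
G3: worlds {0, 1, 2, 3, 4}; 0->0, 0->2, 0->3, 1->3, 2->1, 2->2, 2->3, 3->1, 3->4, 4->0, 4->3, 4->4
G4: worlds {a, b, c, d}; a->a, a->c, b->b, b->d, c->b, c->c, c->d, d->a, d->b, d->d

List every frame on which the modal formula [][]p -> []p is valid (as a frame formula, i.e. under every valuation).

G4

This is the axiom for density; its first-order frame correspondent is forall x forall y (Rxy -> exists z (Rxz & Rzy)).
G1: fails — Rw1w2 but no z with Rw1z and Rzw2.
G2: fails — Rw0w2 but no z with Rw0z and Rzw2.
G3: fails — R31 but no z with R3z and Rz1.
G4: condition met.
Valid on: G4.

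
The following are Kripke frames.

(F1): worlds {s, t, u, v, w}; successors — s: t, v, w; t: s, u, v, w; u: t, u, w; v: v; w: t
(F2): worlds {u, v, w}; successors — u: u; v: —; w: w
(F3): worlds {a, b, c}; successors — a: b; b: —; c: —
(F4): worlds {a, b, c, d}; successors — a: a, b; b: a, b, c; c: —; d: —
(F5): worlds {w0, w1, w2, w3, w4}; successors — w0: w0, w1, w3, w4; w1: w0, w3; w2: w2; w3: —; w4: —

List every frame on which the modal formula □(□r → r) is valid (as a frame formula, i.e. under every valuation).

This is the axiom for shift-reflexivity; its first-order frame correspondent is ∀x ∀y (Rxy → Ryy).
(F1): fails — Rwt but not Rtt.
(F2): ✓.
(F3): fails — Rab but not Rbb.
(F4): fails — Rbc but not Rcc.
(F5): fails — Rw0w4 but not Rw4w4.
Valid on: (F2).

(F2)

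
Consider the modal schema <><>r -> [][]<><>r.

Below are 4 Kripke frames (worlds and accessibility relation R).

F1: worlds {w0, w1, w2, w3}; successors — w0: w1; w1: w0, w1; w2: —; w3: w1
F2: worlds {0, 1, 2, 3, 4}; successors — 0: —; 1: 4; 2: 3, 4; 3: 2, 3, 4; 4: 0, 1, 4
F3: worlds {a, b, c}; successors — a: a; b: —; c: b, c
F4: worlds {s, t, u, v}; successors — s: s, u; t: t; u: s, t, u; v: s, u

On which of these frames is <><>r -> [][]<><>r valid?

The schema corresponds to a generalized confluence (Geach) condition: forall x forall y forall z ((x R^2 y & x R^2 z) -> exists w (y = w & z R^2 w)).
F1: condition met.
F2: fails — 1R²0, 1R²0 but no w with 0=w and 0R²w.
F3: fails — cR²b, cR²b but no w with b=w and bR²w.
F4: fails — sR²s, sR²t but no w with s=w and tR²w.
Valid on: F1.

F1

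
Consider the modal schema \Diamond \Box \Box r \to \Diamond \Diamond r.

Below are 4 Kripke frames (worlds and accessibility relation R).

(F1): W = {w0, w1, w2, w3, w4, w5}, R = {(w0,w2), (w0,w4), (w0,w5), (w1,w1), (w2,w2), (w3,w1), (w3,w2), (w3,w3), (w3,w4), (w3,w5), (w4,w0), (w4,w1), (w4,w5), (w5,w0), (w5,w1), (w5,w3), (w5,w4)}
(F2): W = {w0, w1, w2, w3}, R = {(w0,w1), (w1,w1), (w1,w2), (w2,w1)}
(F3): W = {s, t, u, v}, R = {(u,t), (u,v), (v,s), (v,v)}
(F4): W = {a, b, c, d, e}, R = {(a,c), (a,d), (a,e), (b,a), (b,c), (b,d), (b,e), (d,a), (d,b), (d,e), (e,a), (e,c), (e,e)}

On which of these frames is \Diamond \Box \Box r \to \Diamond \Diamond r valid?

(F1), (F2)

This is the axiom for a generalized confluence (Geach) condition; its first-order frame correspondent is \forall x \forall y (xRy \to \exists w (y R^2 w \wedge x R^2 w)).
(F1): condition met.
(F2): condition met.
(F3): fails — uRt but no w with tR²w and uR²w.
(F4): fails — aRc but no w with cR²w and aR²w.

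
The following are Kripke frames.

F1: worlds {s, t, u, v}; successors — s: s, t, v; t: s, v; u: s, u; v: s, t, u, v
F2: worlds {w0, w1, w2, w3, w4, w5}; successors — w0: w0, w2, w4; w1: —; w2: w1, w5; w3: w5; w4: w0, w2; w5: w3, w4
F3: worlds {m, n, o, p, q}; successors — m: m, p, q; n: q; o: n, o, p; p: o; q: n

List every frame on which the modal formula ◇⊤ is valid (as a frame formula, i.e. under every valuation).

F1, F3

Frame correspondent (Sahlqvist): ∀x ∃y Rxy — i.e. seriality.
F1: ✓.
F2: fails — world w1 has no successor.
F3: ✓.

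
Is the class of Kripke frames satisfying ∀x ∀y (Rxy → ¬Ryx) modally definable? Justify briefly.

Not modally definable

If a class were modally definable it would be closed under surjective bounded morphisms (Goldblatt–Thomason).
The 3-cycle (worlds s,t,u with s→t→u→s) is asymmetric. Mapping every world to a single reflexive point • is a surjective bounded morphism, and the reflexive point is not asymmetric (R•• but asymmetry requires ¬R••).
Hence asymmetry is not modally definable.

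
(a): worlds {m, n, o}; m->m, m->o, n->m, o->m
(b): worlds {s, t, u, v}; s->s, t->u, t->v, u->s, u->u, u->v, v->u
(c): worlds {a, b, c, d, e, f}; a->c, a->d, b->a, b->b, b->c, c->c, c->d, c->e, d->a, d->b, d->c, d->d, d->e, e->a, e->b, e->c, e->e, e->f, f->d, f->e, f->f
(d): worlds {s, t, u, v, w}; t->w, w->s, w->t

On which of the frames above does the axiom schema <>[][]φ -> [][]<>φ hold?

The schema corresponds to a generalized confluence (Geach) condition: forall x forall y forall z ((xRy & x R^2 z) -> exists w (y R^2 w & zRw)).
(a): ✓.
(b): fails — uRs, uR²v but no w with sR²w and vRw.
(c): ✓.
(d): fails — tRw, tR²s but no w* with wR²w* and sRw*.
Valid on: (a), (c).

(a), (c)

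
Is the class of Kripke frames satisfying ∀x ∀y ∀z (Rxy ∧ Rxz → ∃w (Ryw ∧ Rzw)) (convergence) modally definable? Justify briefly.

Yes, by ◇□r → □◇r

Yes: it is convergence, defined by the .2 schema ◇□r → □◇r.
Suppose ◇□r→□◇r is valid. Take Rxy, Rxz and set V(r)={w : Ryw}. Then □r at y so ◇□r at x, so □◇r at x, so ◇r at z, giving w with Rzw and Ryw.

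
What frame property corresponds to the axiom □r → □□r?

This is the 4 axiom.
Its frame correspondent is transitivity — ∀x ∀y ∀z (Rxy ∧ Ryz → Rxz).

transitivity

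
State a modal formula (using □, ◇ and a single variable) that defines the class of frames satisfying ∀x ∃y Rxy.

This is seriality; the standard corresponding axiom is D: □s → ◇s.
Suppose □s→◇s is valid. At any x set V(s)=W. Then □s at x, so ◇s at x, so x has a successor.

□s → ◇s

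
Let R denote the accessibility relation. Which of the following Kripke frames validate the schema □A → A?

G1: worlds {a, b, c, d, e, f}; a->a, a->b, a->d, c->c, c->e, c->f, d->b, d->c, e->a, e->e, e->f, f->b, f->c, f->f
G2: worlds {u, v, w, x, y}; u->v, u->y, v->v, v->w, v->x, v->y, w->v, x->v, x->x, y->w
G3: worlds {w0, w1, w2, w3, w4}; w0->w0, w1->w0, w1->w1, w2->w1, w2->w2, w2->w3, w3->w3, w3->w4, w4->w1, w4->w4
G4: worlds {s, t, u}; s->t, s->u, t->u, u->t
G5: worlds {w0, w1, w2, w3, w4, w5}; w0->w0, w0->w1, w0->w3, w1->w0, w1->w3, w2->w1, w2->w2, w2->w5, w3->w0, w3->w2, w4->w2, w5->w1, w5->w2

G3

Frame correspondent (Sahlqvist): ∀x Rxx — i.e. reflexivity.
G1: fails — world b does not see itself.
G2: fails — world u does not see itself.
G3: ✓.
G4: fails — world s does not see itself.
G5: fails — world w1 does not see itself.
Valid on: G3.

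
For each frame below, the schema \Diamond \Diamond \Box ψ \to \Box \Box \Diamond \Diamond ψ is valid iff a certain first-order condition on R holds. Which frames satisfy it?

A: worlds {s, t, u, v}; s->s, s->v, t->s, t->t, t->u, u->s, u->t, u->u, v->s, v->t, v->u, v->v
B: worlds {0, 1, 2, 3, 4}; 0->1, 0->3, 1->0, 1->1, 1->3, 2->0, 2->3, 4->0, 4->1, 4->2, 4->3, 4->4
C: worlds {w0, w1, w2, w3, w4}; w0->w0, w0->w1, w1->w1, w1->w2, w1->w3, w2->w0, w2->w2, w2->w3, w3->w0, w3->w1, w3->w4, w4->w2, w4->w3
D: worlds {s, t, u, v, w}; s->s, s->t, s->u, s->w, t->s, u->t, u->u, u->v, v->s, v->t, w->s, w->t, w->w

This is the axiom for a generalized confluence (Geach) condition; its first-order frame correspondent is \forall x \forall y \forall z ((x R^2 y \wedge x R^2 z) \to \exists w (yRw \wedge z R^2 w)).
A: condition met.
B: fails — 0R²0, 0R²3 but no w with 0Rw and 3R²w.
C: condition met.
D: condition met.
Valid on: A, C, D.

A, C, D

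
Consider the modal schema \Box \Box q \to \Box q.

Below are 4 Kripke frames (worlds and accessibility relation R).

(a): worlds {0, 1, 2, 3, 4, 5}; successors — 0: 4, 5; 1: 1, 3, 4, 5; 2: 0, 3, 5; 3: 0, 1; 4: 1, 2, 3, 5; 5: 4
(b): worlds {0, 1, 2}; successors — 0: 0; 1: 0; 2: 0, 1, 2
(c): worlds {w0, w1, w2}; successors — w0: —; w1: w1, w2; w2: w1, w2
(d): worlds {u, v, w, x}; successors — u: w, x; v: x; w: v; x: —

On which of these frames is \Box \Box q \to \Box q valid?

(b), (c)

Frame correspondent (Sahlqvist): \forall x \forall y (Rxy \to \exists z (Rxz \wedge Rzy)) — i.e. density.
(a): fails — R23 but no z with R2z and Rz3.
(b): ✓.
(c): ✓.
(d): fails — Rvx but no z with Rvz and Rzx.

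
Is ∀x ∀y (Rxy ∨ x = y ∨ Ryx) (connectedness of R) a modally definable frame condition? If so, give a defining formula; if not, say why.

If a class were modally definable it would be closed under disjoint unions (Goldblatt–Thomason).
Take 2 disjoint single-world reflexive frames: each is trivially connected, but their disjoint union has 2 worlds with no edge between distinct components, so it is not connected.
So the class is not modally definable.

Not definable by any modal formula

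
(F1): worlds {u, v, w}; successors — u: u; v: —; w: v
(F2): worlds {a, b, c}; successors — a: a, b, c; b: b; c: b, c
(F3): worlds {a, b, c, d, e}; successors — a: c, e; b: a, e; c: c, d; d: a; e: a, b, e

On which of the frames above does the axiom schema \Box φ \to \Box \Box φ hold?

Frame correspondent (Sahlqvist): \forall x \forall y \forall z (Rxy \wedge Ryz \to Rxz) — i.e. transitivity.
(F1): ✓.
(F2): ✓.
(F3): fails — Rcd and Rda but not Rca.
Valid on: (F1), (F2).

(F1), (F2)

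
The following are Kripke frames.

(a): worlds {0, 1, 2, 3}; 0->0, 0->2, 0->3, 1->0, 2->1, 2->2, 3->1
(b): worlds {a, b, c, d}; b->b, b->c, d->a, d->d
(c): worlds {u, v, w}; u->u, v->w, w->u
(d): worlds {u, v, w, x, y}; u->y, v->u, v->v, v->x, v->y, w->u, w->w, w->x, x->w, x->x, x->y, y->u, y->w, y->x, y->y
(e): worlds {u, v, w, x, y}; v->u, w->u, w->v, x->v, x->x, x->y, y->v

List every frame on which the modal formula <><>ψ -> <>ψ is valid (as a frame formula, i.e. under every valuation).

(b)

Frame correspondent (Sahlqvist): forall x forall y forall z (Rxy & Ryz -> Rxz) — i.e. transitivity.
(a): fails — R10 and R02 but not R12.
(b): ✓.
(c): fails — Rvw and Rwu but not Rvu.
(d): fails — Rxw and Rwu but not Rxu.
(e): fails — Ryv and Rvu but not Ryu.
Valid on: (b).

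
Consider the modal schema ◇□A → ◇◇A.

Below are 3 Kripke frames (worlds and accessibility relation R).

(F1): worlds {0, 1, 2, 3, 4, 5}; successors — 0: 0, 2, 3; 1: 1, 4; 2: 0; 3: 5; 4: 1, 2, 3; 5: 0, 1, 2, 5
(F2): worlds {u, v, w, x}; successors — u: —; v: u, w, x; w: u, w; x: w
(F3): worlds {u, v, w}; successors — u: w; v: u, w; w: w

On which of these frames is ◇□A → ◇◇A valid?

(F1), (F3)

This is the axiom for a generalized confluence (Geach) condition; its first-order frame correspondent is ∀x ∀y (xRy → ∃w (yRw ∧ xR²w)).
(F1): satisfies the condition.
(F2): fails — vRu but no t with uRt and vR²t.
(F3): satisfies the condition.
Valid on: (F1), (F3).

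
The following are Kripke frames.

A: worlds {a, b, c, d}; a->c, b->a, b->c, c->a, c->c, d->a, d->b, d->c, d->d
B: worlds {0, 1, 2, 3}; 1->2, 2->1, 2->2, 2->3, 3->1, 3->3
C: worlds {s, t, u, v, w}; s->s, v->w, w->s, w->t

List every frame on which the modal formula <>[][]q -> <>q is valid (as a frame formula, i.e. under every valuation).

A, B

This is the axiom for a generalized confluence (Geach) condition; its first-order frame correspondent is forall x forall y (xRy -> exists w (y R^2 w & xRw)).
A: satisfies the condition.
B: satisfies the condition.
C: fails — vRw but no w* with wR²w* and vRw*.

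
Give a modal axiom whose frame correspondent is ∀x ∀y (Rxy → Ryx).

This is symmetry; the standard corresponding axiom is B: s → □◇s.
Suppose s→□◇s is valid. Take Rxy and set V(s)={x}. Then s at x, so □◇s at x, so ◇s at y, so some z with Ryz has s; z=x, i.e. Ryx.

s → □◇s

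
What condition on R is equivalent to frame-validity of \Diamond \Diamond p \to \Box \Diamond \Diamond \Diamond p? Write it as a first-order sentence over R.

\forall x \forall y \forall z ((x R^2 y \wedge xRz) \to \exists w (y = w \wedge z R^3 w))

This is a Sahlqvist (Geach-type) schema ◇^2□^0p → □^1◇^3p.
First-order correspondent: \forall x \forall y \forall z ((x R^2 y \wedge xRz) \to \exists w (y = w \wedge z R^3 w)).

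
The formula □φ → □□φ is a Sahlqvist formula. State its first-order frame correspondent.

transitivity

This schema is the 4 axiom.
It corresponds to transitivity: ∀x ∀y ∀z (Rxy ∧ Ryz → Rxz).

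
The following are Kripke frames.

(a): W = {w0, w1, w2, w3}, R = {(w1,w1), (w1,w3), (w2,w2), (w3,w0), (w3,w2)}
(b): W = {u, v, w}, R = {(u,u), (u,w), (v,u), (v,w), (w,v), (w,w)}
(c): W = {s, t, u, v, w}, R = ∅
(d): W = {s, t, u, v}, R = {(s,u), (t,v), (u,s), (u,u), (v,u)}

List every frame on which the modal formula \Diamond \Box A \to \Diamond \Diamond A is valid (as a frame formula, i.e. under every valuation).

(b), (c), (d)

This is the axiom for a generalized confluence (Geach) condition; its first-order frame correspondent is \forall x \forall y (xRy \to \exists w (yRw \wedge x R^2 w)).
(a): fails — w3Rw0 but no w with w0Rw and w3R²w.
(b): condition met.
(c): condition met.
(d): condition met.
Valid on: (b), (c), (d).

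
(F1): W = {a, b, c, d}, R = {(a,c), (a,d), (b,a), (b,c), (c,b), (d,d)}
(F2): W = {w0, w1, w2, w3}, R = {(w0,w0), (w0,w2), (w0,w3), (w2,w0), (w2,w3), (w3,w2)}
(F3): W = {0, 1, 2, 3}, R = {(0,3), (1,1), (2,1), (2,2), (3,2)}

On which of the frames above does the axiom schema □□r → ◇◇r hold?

This is the axiom for a generalized confluence (Geach) condition; its first-order frame correspondent is ∀x ∃w (xR²w ∧ xR²w).
(F1): ✓.
(F2): fails — at w1 but no w with w1R²w and w1R²w.
(F3): ✓.

(F1), (F3)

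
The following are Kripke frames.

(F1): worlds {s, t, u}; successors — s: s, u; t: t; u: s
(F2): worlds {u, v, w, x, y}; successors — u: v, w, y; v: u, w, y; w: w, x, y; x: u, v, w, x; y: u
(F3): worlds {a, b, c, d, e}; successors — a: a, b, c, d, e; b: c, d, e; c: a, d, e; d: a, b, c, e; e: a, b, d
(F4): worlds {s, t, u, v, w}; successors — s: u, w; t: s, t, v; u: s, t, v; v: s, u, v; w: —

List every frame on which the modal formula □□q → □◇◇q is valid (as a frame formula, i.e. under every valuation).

Frame correspondent (Sahlqvist): ∀x ∀z (xRz → ∃w (xR²w ∧ zR²w)) — i.e. a generalized confluence (Geach) condition.
(F1): condition met.
(F2): condition met.
(F3): condition met.
(F4): fails — sRw but no w* with sR²w* and wR²w*.

(F1), (F2), (F3)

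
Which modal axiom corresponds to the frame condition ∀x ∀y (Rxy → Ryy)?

□(□s → s)

This is shift-reflexivity; the standard corresponding axiom is T□: □(□s → s).
Suppose □(□s→s) is valid. Take Rxy and set V(s)={w : Ryw}. Then at y, □s holds; since □(□s→s) at x, □s→s at y, so s at y, i.e. Ryy.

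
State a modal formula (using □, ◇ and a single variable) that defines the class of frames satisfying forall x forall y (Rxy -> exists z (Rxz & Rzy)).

□□ψ → □ψ

The condition is density. The C4 schema □□ψ → □ψ defines it.
Suppose □□ψ→□ψ is valid. Take Rxy and set V(ψ)={w : xR²w}. Then □□ψ at x, so □ψ at x, so ψ at y, i.e. ∃z(Rxz∧Rzy).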